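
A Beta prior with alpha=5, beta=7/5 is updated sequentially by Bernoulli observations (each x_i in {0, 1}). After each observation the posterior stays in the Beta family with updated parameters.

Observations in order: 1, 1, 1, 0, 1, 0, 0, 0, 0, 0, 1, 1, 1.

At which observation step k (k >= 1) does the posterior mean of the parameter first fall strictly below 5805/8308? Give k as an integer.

k = 7

obs 1: x=1 → posterior Beta(6, 7/5)
obs 2: x=1 → posterior Beta(7, 7/5)
obs 3: x=1 → posterior Beta(8, 7/5)
obs 4: x=0 → posterior Beta(8, 12/5)
obs 5: x=1 → posterior Beta(9, 12/5)
obs 6: x=0 → posterior Beta(9, 17/5)
obs 7: x=0 → posterior Beta(9, 22/5)
obs 8: x=0 → posterior Beta(9, 27/5)
obs 9: x=0 → posterior Beta(9, 32/5)
obs 10: x=0 → posterior Beta(9, 37/5)
obs 11: x=1 → posterior Beta(10, 37/5)
obs 12: x=1 → posterior Beta(11, 37/5)
obs 13: x=1 → posterior Beta(12, 37/5)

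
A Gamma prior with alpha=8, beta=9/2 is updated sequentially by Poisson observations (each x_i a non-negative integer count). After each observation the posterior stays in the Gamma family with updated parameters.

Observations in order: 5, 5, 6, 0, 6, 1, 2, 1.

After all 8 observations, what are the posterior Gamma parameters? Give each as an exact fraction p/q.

obs 1: x=5 → posterior Gamma(13, 11/2)
obs 2: x=5 → posterior Gamma(18, 13/2)
obs 3: x=6 → posterior Gamma(24, 15/2)
obs 4: x=0 → posterior Gamma(24, 17/2)
obs 5: x=6 → posterior Gamma(30, 19/2)
obs 6: x=1 → posterior Gamma(31, 21/2)
obs 7: x=2 → posterior Gamma(33, 23/2)
obs 8: x=1 → posterior Gamma(34, 25/2)

alpha=34, beta=25/2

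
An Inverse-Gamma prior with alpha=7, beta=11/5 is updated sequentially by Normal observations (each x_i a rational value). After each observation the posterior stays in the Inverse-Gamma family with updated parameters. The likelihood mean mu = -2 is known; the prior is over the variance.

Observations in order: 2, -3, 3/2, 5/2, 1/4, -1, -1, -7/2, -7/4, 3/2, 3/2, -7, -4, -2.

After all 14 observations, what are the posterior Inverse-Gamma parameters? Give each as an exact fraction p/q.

alpha=14, beta=4671/80

obs 1: x=2 → posterior Inverse-Gamma(15/2, 51/5)
obs 2: x=-3 → posterior Inverse-Gamma(8, 107/10)
obs 3: x=3/2 → posterior Inverse-Gamma(17/2, 673/40)
obs 4: x=5/2 → posterior Inverse-Gamma(9, 539/20)
obs 5: x=1/4 → posterior Inverse-Gamma(19/2, 4717/160)
obs 6: x=-1 → posterior Inverse-Gamma(10, 4797/160)
obs 7: x=-1 → posterior Inverse-Gamma(21/2, 4877/160)
obs 8: x=-7/2 → posterior Inverse-Gamma(11, 5057/160)
obs 9: x=-7/4 → posterior Inverse-Gamma(23/2, 2531/80)
obs 10: x=3/2 → posterior Inverse-Gamma(12, 3021/80)
obs 11: x=3/2 → posterior Inverse-Gamma(25/2, 3511/80)
obs 12: x=-7 → posterior Inverse-Gamma(13, 4511/80)
obs 13: x=-4 → posterior Inverse-Gamma(27/2, 4671/80)
obs 14: x=-2 → posterior Inverse-Gamma(14, 4671/80)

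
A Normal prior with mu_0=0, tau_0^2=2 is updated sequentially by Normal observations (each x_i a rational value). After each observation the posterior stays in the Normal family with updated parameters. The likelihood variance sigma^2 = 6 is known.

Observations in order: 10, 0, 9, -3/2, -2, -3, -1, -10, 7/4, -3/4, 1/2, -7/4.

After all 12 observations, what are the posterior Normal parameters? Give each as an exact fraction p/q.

mu_0=1/12, tau_0^2=2/5

obs 1: x=10 → posterior Normal(5/2, 3/2)
obs 2: x=0 → posterior Normal(2, 6/5)
obs 3: x=9 → posterior Normal(19/6, 1)
obs 4: x=-3/2 → posterior Normal(5/2, 6/7)
obs 5: x=-2 → posterior Normal(31/16, 3/4)
obs 6: x=-3 → posterior Normal(25/18, 2/3)
obs 7: x=-1 → posterior Normal(23/20, 3/5)
obs 8: x=-10 → posterior Normal(3/22, 6/11)
obs 9: x=7/4 → posterior Normal(13/48, 1/2)
obs 10: x=-3/4 → posterior Normal(5/26, 6/13)
obs 11: x=1/2 → posterior Normal(3/14, 3/7)
obs 12: x=-7/4 → posterior Normal(1/12, 2/5)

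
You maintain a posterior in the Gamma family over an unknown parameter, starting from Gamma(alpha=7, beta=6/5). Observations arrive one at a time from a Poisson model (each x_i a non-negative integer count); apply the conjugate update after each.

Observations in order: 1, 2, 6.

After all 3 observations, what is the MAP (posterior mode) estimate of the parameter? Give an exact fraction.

25/7

obs 1: x=1 → posterior Gamma(8, 11/5)
obs 2: x=2 → posterior Gamma(10, 16/5)
obs 3: x=6 → posterior Gamma(16, 21/5)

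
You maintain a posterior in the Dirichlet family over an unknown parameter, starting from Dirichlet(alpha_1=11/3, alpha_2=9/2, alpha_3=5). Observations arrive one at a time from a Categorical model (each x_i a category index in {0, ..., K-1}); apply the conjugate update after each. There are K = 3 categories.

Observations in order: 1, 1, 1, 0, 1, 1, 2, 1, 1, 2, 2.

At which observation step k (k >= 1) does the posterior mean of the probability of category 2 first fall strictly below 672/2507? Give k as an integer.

k = 6

obs 1: x=1 → posterior Dirichlet(11/3, 11/2, 5)
obs 2: x=1 → posterior Dirichlet(11/3, 13/2, 5)
obs 3: x=1 → posterior Dirichlet(11/3, 15/2, 5)
obs 4: x=0 → posterior Dirichlet(14/3, 15/2, 5)
obs 5: x=1 → posterior Dirichlet(14/3, 17/2, 5)
obs 6: x=1 → posterior Dirichlet(14/3, 19/2, 5)
obs 7: x=2 → posterior Dirichlet(14/3, 19/2, 6)
obs 8: x=1 → posterior Dirichlet(14/3, 21/2, 6)
obs 9: x=1 → posterior Dirichlet(14/3, 23/2, 6)
obs 10: x=2 → posterior Dirichlet(14/3, 23/2, 7)
obs 11: x=2 → posterior Dirichlet(14/3, 23/2, 8)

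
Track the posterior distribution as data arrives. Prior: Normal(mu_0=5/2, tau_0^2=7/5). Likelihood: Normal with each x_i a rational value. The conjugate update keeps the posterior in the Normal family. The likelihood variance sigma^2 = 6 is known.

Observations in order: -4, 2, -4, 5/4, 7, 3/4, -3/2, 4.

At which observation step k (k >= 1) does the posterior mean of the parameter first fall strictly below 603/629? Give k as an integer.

obs 1: x=-4 → posterior Normal(47/37, 42/37)
obs 2: x=2 → posterior Normal(61/44, 21/22)
obs 3: x=-4 → posterior Normal(11/17, 14/17)
obs 4: x=5/4 → posterior Normal(167/232, 21/29)
obs 5: x=7 → posterior Normal(363/260, 42/65)
obs 6: x=3/4 → posterior Normal(4/3, 7/12)
obs 7: x=-3/2 → posterior Normal(171/158, 42/79)
obs 8: x=4 → posterior Normal(227/172, 21/43)

k = 3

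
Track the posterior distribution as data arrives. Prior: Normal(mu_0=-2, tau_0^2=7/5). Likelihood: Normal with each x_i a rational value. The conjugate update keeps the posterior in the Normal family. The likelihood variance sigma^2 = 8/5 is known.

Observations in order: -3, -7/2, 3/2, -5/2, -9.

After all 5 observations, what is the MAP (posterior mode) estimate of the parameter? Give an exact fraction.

-263/86

obs 1: x=-3 → posterior Normal(-37/15, 56/75)
obs 2: x=-7/2 → posterior Normal(-123/44, 28/55)
obs 3: x=3/2 → posterior Normal(-51/29, 56/145)
obs 4: x=-5/2 → posterior Normal(-137/72, 14/45)
obs 5: x=-9 → posterior Normal(-263/86, 56/215)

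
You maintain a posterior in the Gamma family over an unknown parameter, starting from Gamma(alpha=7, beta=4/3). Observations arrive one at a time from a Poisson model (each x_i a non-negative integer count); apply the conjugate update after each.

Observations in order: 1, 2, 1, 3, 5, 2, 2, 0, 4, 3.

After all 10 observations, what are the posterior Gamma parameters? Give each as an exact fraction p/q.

obs 1: x=1 → posterior Gamma(8, 7/3)
obs 2: x=2 → posterior Gamma(10, 10/3)
obs 3: x=1 → posterior Gamma(11, 13/3)
obs 4: x=3 → posterior Gamma(14, 16/3)
obs 5: x=5 → posterior Gamma(19, 19/3)
obs 6: x=2 → posterior Gamma(21, 22/3)
obs 7: x=2 → posterior Gamma(23, 25/3)
obs 8: x=0 → posterior Gamma(23, 28/3)
obs 9: x=4 → posterior Gamma(27, 31/3)
obs 10: x=3 → posterior Gamma(30, 34/3)

alpha=30, beta=34/3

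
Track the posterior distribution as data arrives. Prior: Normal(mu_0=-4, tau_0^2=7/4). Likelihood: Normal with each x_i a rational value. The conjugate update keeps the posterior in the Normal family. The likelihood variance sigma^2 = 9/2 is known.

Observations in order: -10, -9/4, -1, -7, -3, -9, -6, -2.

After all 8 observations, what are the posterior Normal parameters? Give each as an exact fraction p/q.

mu_0=-1415/296, tau_0^2=63/148

obs 1: x=-10 → posterior Normal(-142/25, 63/50)
obs 2: x=-9/4 → posterior Normal(-631/128, 63/64)
obs 3: x=-1 → posterior Normal(-659/156, 21/26)
obs 4: x=-7 → posterior Normal(-855/184, 63/92)
obs 5: x=-3 → posterior Normal(-939/212, 63/106)
obs 6: x=-9 → posterior Normal(-397/80, 21/40)
obs 7: x=-6 → posterior Normal(-1359/268, 63/134)
obs 8: x=-2 → posterior Normal(-1415/296, 63/148)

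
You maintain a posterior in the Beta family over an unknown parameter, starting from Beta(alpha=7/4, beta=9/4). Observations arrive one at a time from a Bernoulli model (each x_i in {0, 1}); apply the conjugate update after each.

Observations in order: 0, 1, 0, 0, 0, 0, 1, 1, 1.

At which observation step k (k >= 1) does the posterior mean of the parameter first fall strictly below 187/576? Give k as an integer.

obs 1: x=0 → posterior Beta(7/4, 13/4)
obs 2: x=1 → posterior Beta(11/4, 13/4)
obs 3: x=0 → posterior Beta(11/4, 17/4)
obs 4: x=0 → posterior Beta(11/4, 21/4)
obs 5: x=0 → posterior Beta(11/4, 25/4)
obs 6: x=0 → posterior Beta(11/4, 29/4)
obs 7: x=1 → posterior Beta(15/4, 29/4)
obs 8: x=1 → posterior Beta(19/4, 29/4)
obs 9: x=1 → posterior Beta(23/4, 29/4)

k = 5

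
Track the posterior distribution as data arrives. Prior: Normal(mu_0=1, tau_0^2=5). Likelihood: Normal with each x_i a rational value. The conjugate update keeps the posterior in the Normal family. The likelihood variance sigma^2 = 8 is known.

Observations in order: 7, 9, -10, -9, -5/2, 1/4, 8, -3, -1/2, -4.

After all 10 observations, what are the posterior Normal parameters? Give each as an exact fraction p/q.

mu_0=-63/232, tau_0^2=20/29

obs 1: x=7 → posterior Normal(43/13, 40/13)
obs 2: x=9 → posterior Normal(44/9, 20/9)
obs 3: x=-10 → posterior Normal(38/23, 40/23)
obs 4: x=-9 → posterior Normal(-1/4, 10/7)
obs 5: x=-5/2 → posterior Normal(-13/22, 40/33)
obs 6: x=1/4 → posterior Normal(-73/152, 20/19)
obs 7: x=8 → posterior Normal(87/172, 40/43)
obs 8: x=-3 → posterior Normal(9/64, 5/6)
obs 9: x=-1/2 → posterior Normal(17/212, 40/53)
obs 10: x=-4 → posterior Normal(-63/232, 20/29)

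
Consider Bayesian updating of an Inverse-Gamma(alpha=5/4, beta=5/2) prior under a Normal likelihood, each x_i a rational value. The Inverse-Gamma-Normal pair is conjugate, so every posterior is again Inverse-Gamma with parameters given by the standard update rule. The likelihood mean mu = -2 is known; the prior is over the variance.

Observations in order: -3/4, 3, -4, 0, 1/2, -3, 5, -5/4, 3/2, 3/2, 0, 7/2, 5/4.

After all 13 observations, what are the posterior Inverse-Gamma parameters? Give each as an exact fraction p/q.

obs 1: x=-3/4 → posterior Inverse-Gamma(7/4, 105/32)
obs 2: x=3 → posterior Inverse-Gamma(9/4, 505/32)
obs 3: x=-4 → posterior Inverse-Gamma(11/4, 569/32)
obs 4: x=0 → posterior Inverse-Gamma(13/4, 633/32)
obs 5: x=1/2 → posterior Inverse-Gamma(15/4, 733/32)
obs 6: x=-3 → posterior Inverse-Gamma(17/4, 749/32)
obs 7: x=5 → posterior Inverse-Gamma(19/4, 1533/32)
obs 8: x=-5/4 → posterior Inverse-Gamma(21/4, 771/16)
obs 9: x=3/2 → posterior Inverse-Gamma(23/4, 869/16)
obs 10: x=3/2 → posterior Inverse-Gamma(25/4, 967/16)
obs 11: x=0 → posterior Inverse-Gamma(27/4, 999/16)
obs 12: x=7/2 → posterior Inverse-Gamma(29/4, 1241/16)
obs 13: x=5/4 → posterior Inverse-Gamma(31/4, 2651/32)

alpha=31/4, beta=2651/32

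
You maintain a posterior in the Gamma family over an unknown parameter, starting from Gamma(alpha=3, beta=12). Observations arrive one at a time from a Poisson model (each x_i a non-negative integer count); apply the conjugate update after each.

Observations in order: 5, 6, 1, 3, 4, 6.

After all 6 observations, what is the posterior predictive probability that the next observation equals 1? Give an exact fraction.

obs 1: x=5 → posterior Gamma(8, 13)
obs 2: x=6 → posterior Gamma(14, 14)
obs 3: x=1 → posterior Gamma(15, 15)
obs 4: x=3 → posterior Gamma(18, 16)
obs 5: x=4 → posterior Gamma(22, 17)
obs 6: x=6 → posterior Gamma(28, 18)

3933581694510165215932790166024880128/12129821994589221844500501021364910179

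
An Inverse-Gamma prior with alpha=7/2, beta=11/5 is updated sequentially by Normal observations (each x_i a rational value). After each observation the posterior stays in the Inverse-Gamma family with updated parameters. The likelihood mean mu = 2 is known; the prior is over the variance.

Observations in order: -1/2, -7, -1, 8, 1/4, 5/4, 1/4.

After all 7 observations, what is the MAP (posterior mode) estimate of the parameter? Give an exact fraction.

11467/1280

obs 1: x=-1/2 → posterior Inverse-Gamma(4, 213/40)
obs 2: x=-7 → posterior Inverse-Gamma(9/2, 1833/40)
obs 3: x=-1 → posterior Inverse-Gamma(5, 2013/40)
obs 4: x=8 → posterior Inverse-Gamma(11/2, 2733/40)
obs 5: x=1/4 → posterior Inverse-Gamma(6, 11177/160)
obs 6: x=5/4 → posterior Inverse-Gamma(13/2, 5611/80)
obs 7: x=1/4 → posterior Inverse-Gamma(7, 11467/160)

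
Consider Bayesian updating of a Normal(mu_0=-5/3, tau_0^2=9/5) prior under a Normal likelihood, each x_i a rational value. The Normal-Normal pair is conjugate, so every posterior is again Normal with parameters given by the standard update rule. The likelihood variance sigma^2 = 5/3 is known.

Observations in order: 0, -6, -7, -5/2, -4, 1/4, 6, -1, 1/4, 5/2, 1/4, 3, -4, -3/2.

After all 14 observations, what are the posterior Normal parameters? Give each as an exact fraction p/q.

obs 1: x=0 → posterior Normal(-125/156, 45/52)
obs 2: x=-6 → posterior Normal(-611/237, 45/79)
obs 3: x=-7 → posterior Normal(-589/159, 45/106)
obs 4: x=-5/2 → posterior Normal(-2761/798, 45/133)
obs 5: x=-4 → posterior Normal(-3409/960, 9/32)
obs 6: x=1/4 → posterior Normal(-6737/2244, 45/187)
obs 7: x=6 → posterior Normal(-4793/2568, 45/214)
obs 8: x=-1 → posterior Normal(-5117/2892, 45/241)
obs 9: x=1/4 → posterior Normal(-1259/804, 45/268)
obs 10: x=5/2 → posterior Normal(-2113/1770, 9/59)
obs 11: x=1/4 → posterior Normal(-4145/3864, 45/322)
obs 12: x=3 → posterior Normal(-3173/4188, 45/349)
obs 13: x=-4 → posterior Normal(-4469/4512, 45/376)
obs 14: x=-3/2 → posterior Normal(-4955/4836, 45/403)

mu_0=-4955/4836, tau_0^2=45/403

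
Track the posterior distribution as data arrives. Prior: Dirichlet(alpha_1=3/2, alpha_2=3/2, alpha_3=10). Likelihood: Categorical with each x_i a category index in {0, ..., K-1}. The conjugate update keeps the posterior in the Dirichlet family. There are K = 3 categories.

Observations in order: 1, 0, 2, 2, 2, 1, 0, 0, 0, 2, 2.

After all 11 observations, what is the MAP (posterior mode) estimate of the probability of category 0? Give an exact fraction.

obs 1: x=1 → posterior Dirichlet(3/2, 5/2, 10)
obs 2: x=0 → posterior Dirichlet(5/2, 5/2, 10)
obs 3: x=2 → posterior Dirichlet(5/2, 5/2, 11)
obs 4: x=2 → posterior Dirichlet(5/2, 5/2, 12)
obs 5: x=2 → posterior Dirichlet(5/2, 5/2, 13)
obs 6: x=1 → posterior Dirichlet(5/2, 7/2, 13)
obs 7: x=0 → posterior Dirichlet(7/2, 7/2, 13)
obs 8: x=0 → posterior Dirichlet(9/2, 7/2, 13)
obs 9: x=0 → posterior Dirichlet(11/2, 7/2, 13)
obs 10: x=2 → posterior Dirichlet(11/2, 7/2, 14)
obs 11: x=2 → posterior Dirichlet(11/2, 7/2, 15)

3/14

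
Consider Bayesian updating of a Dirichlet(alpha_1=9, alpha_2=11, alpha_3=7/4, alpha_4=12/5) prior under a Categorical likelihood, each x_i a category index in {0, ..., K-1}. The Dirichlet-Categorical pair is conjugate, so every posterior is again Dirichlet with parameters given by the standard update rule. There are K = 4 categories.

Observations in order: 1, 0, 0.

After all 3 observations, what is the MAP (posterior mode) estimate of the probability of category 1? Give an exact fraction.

220/463

obs 1: x=1 → posterior Dirichlet(9, 12, 7/4, 12/5)
obs 2: x=0 → posterior Dirichlet(10, 12, 7/4, 12/5)
obs 3: x=0 → posterior Dirichlet(11, 12, 7/4, 12/5)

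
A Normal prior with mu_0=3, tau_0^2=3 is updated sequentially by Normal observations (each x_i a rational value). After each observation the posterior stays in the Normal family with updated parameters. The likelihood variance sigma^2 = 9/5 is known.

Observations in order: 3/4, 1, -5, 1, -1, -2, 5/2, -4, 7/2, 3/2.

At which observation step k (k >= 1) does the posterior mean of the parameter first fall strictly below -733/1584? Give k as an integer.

obs 1: x=3/4 → posterior Normal(51/32, 9/8)
obs 2: x=1 → posterior Normal(71/52, 9/13)
obs 3: x=-5 → posterior Normal(-29/72, 1/2)
obs 4: x=1 → posterior Normal(-9/92, 9/23)
obs 5: x=-1 → posterior Normal(-29/112, 9/28)
obs 6: x=-2 → posterior Normal(-23/44, 3/11)
obs 7: x=5/2 → posterior Normal(-1/8, 9/38)
obs 8: x=-4 → posterior Normal(-99/172, 9/43)
obs 9: x=7/2 → posterior Normal(-29/192, 3/16)
obs 10: x=3/2 → posterior Normal(1/212, 9/53)

k = 6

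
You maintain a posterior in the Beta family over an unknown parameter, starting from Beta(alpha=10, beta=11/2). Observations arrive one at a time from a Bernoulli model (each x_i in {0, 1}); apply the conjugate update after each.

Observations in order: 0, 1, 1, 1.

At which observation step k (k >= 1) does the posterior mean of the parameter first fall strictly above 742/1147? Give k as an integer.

obs 1: x=0 → posterior Beta(10, 13/2)
obs 2: x=1 → posterior Beta(11, 13/2)
obs 3: x=1 → posterior Beta(12, 13/2)
obs 4: x=1 → posterior Beta(13, 13/2)

k = 3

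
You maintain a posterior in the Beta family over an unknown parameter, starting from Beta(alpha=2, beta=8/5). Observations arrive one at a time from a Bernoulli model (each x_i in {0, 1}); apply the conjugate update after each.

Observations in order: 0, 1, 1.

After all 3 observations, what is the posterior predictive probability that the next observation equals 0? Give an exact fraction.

13/33

obs 1: x=0 → posterior Beta(2, 13/5)
obs 2: x=1 → posterior Beta(3, 13/5)
obs 3: x=1 → posterior Beta(4, 13/5)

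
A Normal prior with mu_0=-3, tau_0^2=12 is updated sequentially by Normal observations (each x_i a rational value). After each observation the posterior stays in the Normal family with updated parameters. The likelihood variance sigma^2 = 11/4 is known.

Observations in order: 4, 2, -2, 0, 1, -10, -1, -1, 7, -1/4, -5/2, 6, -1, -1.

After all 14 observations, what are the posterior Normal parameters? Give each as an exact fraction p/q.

obs 1: x=4 → posterior Normal(159/59, 132/59)
obs 2: x=2 → posterior Normal(255/107, 132/107)
obs 3: x=-2 → posterior Normal(159/155, 132/155)
obs 4: x=0 → posterior Normal(159/203, 132/203)
obs 5: x=1 → posterior Normal(207/251, 132/251)
obs 6: x=-10 → posterior Normal(-21/23, 132/299)
obs 7: x=-1 → posterior Normal(-321/347, 132/347)
obs 8: x=-1 → posterior Normal(-369/395, 132/395)
obs 9: x=7 → posterior Normal(-33/443, 132/443)
obs 10: x=-1/4 → posterior Normal(-45/491, 132/491)
obs 11: x=-5/2 → posterior Normal(-15/49, 12/49)
obs 12: x=6 → posterior Normal(123/587, 132/587)
obs 13: x=-1 → posterior Normal(15/127, 132/635)
obs 14: x=-1 → posterior Normal(27/683, 132/683)

mu_0=27/683, tau_0^2=132/683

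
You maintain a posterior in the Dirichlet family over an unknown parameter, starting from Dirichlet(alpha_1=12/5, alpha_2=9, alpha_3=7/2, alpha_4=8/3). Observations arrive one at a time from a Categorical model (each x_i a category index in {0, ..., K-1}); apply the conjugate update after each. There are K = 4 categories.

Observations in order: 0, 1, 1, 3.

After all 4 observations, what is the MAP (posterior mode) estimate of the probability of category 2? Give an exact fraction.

75/527

obs 1: x=0 → posterior Dirichlet(17/5, 9, 7/2, 8/3)
obs 2: x=1 → posterior Dirichlet(17/5, 10, 7/2, 8/3)
obs 3: x=1 → posterior Dirichlet(17/5, 11, 7/2, 8/3)
obs 4: x=3 → posterior Dirichlet(17/5, 11, 7/2, 11/3)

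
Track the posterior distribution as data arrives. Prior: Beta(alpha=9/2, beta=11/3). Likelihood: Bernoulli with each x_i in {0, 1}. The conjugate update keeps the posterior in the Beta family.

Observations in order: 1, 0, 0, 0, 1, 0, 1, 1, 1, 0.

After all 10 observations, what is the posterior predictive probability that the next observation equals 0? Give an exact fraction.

52/109

obs 1: x=1 → posterior Beta(11/2, 11/3)
obs 2: x=0 → posterior Beta(11/2, 14/3)
obs 3: x=0 → posterior Beta(11/2, 17/3)
obs 4: x=0 → posterior Beta(11/2, 20/3)
obs 5: x=1 → posterior Beta(13/2, 20/3)
obs 6: x=0 → posterior Beta(13/2, 23/3)
obs 7: x=1 → posterior Beta(15/2, 23/3)
obs 8: x=1 → posterior Beta(17/2, 23/3)
obs 9: x=1 → posterior Beta(19/2, 23/3)
obs 10: x=0 → posterior Beta(19/2, 26/3)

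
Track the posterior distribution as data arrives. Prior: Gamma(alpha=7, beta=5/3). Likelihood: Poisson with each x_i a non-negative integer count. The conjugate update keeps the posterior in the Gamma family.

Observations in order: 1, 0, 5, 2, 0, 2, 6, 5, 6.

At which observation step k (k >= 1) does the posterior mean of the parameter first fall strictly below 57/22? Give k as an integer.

obs 1: x=1 → posterior Gamma(8, 8/3)
obs 2: x=0 → posterior Gamma(8, 11/3)
obs 3: x=5 → posterior Gamma(13, 14/3)
obs 4: x=2 → posterior Gamma(15, 17/3)
obs 5: x=0 → posterior Gamma(15, 20/3)
obs 6: x=2 → posterior Gamma(17, 23/3)
obs 7: x=6 → posterior Gamma(23, 26/3)
obs 8: x=5 → posterior Gamma(28, 29/3)
obs 9: x=6 → posterior Gamma(34, 32/3)

k = 2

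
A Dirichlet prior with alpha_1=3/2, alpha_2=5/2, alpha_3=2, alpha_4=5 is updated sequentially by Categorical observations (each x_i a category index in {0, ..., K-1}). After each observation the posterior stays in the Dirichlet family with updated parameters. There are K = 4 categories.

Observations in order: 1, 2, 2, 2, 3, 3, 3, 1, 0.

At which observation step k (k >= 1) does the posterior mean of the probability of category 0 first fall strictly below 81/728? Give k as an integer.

k = 3

obs 1: x=1 → posterior Dirichlet(3/2, 7/2, 2, 5)
obs 2: x=2 → posterior Dirichlet(3/2, 7/2, 3, 5)
obs 3: x=2 → posterior Dirichlet(3/2, 7/2, 4, 5)
obs 4: x=2 → posterior Dirichlet(3/2, 7/2, 5, 5)
obs 5: x=3 → posterior Dirichlet(3/2, 7/2, 5, 6)
obs 6: x=3 → posterior Dirichlet(3/2, 7/2, 5, 7)
obs 7: x=3 → posterior Dirichlet(3/2, 7/2, 5, 8)
obs 8: x=1 → posterior Dirichlet(3/2, 9/2, 5, 8)
obs 9: x=0 → posterior Dirichlet(5/2, 9/2, 5, 8)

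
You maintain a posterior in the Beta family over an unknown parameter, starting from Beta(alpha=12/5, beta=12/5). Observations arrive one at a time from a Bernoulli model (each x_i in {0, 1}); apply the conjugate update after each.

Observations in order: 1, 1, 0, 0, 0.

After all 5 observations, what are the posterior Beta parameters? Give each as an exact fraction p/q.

alpha=22/5, beta=27/5

obs 1: x=1 → posterior Beta(17/5, 12/5)
obs 2: x=1 → posterior Beta(22/5, 12/5)
obs 3: x=0 → posterior Beta(22/5, 17/5)
obs 4: x=0 → posterior Beta(22/5, 22/5)
obs 5: x=0 → posterior Beta(22/5, 27/5)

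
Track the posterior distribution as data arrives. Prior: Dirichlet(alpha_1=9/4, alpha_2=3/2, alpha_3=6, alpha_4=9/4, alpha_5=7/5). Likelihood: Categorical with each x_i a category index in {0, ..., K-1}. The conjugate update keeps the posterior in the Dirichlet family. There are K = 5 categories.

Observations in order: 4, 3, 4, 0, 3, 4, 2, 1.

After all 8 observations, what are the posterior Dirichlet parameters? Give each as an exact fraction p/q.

alpha_1=13/4, alpha_2=5/2, alpha_3=7, alpha_4=17/4, alpha_5=22/5

obs 1: x=4 → posterior Dirichlet(9/4, 3/2, 6, 9/4, 12/5)
obs 2: x=3 → posterior Dirichlet(9/4, 3/2, 6, 13/4, 12/5)
obs 3: x=4 → posterior Dirichlet(9/4, 3/2, 6, 13/4, 17/5)
obs 4: x=0 → posterior Dirichlet(13/4, 3/2, 6, 13/4, 17/5)
obs 5: x=3 → posterior Dirichlet(13/4, 3/2, 6, 17/4, 17/5)
obs 6: x=4 → posterior Dirichlet(13/4, 3/2, 6, 17/4, 22/5)
obs 7: x=2 → posterior Dirichlet(13/4, 3/2, 7, 17/4, 22/5)
obs 8: x=1 → posterior Dirichlet(13/4, 5/2, 7, 17/4, 22/5)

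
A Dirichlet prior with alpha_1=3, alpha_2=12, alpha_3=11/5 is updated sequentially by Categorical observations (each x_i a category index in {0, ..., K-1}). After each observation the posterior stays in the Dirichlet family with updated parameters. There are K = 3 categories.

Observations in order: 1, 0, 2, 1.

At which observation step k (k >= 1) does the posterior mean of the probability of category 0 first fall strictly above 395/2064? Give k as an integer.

k = 2

obs 1: x=1 → posterior Dirichlet(3, 13, 11/5)
obs 2: x=0 → posterior Dirichlet(4, 13, 11/5)
obs 3: x=2 → posterior Dirichlet(4, 13, 16/5)
obs 4: x=1 → posterior Dirichlet(4, 14, 16/5)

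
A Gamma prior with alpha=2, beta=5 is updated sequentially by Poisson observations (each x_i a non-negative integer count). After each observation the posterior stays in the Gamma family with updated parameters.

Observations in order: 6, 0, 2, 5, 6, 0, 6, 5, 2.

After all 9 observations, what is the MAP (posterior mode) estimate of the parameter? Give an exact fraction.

obs 1: x=6 → posterior Gamma(8, 6)
obs 2: x=0 → posterior Gamma(8, 7)
obs 3: x=2 → posterior Gamma(10, 8)
obs 4: x=5 → posterior Gamma(15, 9)
obs 5: x=6 → posterior Gamma(21, 10)
obs 6: x=0 → posterior Gamma(21, 11)
obs 7: x=6 → posterior Gamma(27, 12)
obs 8: x=5 → posterior Gamma(32, 13)
obs 9: x=2 → posterior Gamma(34, 14)

33/14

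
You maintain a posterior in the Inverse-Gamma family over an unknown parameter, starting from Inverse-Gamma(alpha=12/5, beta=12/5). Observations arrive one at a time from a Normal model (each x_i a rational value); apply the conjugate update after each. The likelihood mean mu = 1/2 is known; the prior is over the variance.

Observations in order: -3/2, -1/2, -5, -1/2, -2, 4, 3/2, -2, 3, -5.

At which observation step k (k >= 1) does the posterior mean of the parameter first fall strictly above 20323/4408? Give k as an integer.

obs 1: x=-3/2 → posterior Inverse-Gamma(29/10, 22/5)
obs 2: x=-1/2 → posterior Inverse-Gamma(17/5, 49/10)
obs 3: x=-5 → posterior Inverse-Gamma(39/10, 801/40)
obs 4: x=-1/2 → posterior Inverse-Gamma(22/5, 821/40)
obs 5: x=-2 → posterior Inverse-Gamma(49/10, 473/20)
obs 6: x=4 → posterior Inverse-Gamma(27/5, 1191/40)
obs 7: x=3/2 → posterior Inverse-Gamma(59/10, 1211/40)
obs 8: x=-2 → posterior Inverse-Gamma(32/5, 167/5)
obs 9: x=3 → posterior Inverse-Gamma(69/10, 1461/40)
obs 10: x=-5 → posterior Inverse-Gamma(37/5, 1033/20)

k = 3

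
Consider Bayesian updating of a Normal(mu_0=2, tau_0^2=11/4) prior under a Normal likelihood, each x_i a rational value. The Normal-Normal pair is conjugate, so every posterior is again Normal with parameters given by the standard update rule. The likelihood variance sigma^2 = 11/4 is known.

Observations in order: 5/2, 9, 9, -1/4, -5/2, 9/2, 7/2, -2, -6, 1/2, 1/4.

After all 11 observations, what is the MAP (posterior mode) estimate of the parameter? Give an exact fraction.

41/24

obs 1: x=5/2 → posterior Normal(9/4, 11/8)
obs 2: x=9 → posterior Normal(9/2, 11/12)
obs 3: x=9 → posterior Normal(45/8, 11/16)
obs 4: x=-1/4 → posterior Normal(89/20, 11/20)
obs 5: x=-5/2 → posterior Normal(79/24, 11/24)
obs 6: x=9/2 → posterior Normal(97/28, 11/28)
obs 7: x=7/2 → posterior Normal(111/32, 11/32)
obs 8: x=-2 → posterior Normal(103/36, 11/36)
obs 9: x=-6 → posterior Normal(79/40, 11/40)
obs 10: x=1/2 → posterior Normal(81/44, 1/4)
obs 11: x=1/4 → posterior Normal(41/24, 11/48)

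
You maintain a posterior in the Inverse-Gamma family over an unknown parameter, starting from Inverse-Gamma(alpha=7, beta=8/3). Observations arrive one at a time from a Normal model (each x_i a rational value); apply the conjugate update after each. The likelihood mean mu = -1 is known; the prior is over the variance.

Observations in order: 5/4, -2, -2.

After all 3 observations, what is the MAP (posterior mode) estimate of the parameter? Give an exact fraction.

obs 1: x=5/4 → posterior Inverse-Gamma(15/2, 499/96)
obs 2: x=-2 → posterior Inverse-Gamma(8, 547/96)
obs 3: x=-2 → posterior Inverse-Gamma(17/2, 595/96)

595/912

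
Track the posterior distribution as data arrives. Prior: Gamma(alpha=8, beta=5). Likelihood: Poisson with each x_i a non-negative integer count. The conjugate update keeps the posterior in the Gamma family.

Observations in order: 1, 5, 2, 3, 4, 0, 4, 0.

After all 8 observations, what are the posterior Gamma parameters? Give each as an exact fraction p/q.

obs 1: x=1 → posterior Gamma(9, 6)
obs 2: x=5 → posterior Gamma(14, 7)
obs 3: x=2 → posterior Gamma(16, 8)
obs 4: x=3 → posterior Gamma(19, 9)
obs 5: x=4 → posterior Gamma(23, 10)
obs 6: x=0 → posterior Gamma(23, 11)
obs 7: x=4 → posterior Gamma(27, 12)
obs 8: x=0 → posterior Gamma(27, 13)

alpha=27, beta=13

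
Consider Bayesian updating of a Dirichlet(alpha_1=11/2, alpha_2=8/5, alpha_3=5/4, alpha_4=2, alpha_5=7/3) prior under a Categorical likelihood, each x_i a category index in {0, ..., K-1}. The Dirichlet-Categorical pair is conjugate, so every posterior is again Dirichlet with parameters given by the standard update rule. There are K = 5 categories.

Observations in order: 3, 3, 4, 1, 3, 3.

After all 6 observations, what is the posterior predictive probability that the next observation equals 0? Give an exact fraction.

obs 1: x=3 → posterior Dirichlet(11/2, 8/5, 5/4, 3, 7/3)
obs 2: x=3 → posterior Dirichlet(11/2, 8/5, 5/4, 4, 7/3)
obs 3: x=4 → posterior Dirichlet(11/2, 8/5, 5/4, 4, 10/3)
obs 4: x=1 → posterior Dirichlet(11/2, 13/5, 5/4, 4, 10/3)
obs 5: x=3 → posterior Dirichlet(11/2, 13/5, 5/4, 5, 10/3)
obs 6: x=3 → posterior Dirichlet(11/2, 13/5, 5/4, 6, 10/3)

330/1121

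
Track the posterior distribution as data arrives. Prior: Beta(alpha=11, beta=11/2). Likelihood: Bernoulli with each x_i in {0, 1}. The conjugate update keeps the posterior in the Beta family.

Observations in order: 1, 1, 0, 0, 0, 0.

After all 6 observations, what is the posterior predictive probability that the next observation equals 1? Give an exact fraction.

26/45

obs 1: x=1 → posterior Beta(12, 11/2)
obs 2: x=1 → posterior Beta(13, 11/2)
obs 3: x=0 → posterior Beta(13, 13/2)
obs 4: x=0 → posterior Beta(13, 15/2)
obs 5: x=0 → posterior Beta(13, 17/2)
obs 6: x=0 → posterior Beta(13, 19/2)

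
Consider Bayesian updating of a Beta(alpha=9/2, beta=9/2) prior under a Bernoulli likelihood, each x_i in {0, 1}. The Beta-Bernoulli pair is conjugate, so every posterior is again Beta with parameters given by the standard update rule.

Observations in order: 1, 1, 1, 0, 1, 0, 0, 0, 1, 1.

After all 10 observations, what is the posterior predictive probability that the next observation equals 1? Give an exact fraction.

obs 1: x=1 → posterior Beta(11/2, 9/2)
obs 2: x=1 → posterior Beta(13/2, 9/2)
obs 3: x=1 → posterior Beta(15/2, 9/2)
obs 4: x=0 → posterior Beta(15/2, 11/2)
obs 5: x=1 → posterior Beta(17/2, 11/2)
obs 6: x=0 → posterior Beta(17/2, 13/2)
obs 7: x=0 → posterior Beta(17/2, 15/2)
obs 8: x=0 → posterior Beta(17/2, 17/2)
obs 9: x=1 → posterior Beta(19/2, 17/2)
obs 10: x=1 → posterior Beta(21/2, 17/2)

21/38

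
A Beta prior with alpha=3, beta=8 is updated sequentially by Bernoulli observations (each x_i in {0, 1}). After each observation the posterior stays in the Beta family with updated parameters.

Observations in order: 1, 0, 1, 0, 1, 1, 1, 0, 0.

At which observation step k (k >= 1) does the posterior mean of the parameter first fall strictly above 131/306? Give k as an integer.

obs 1: x=1 → posterior Beta(4, 8)
obs 2: x=0 → posterior Beta(4, 9)
obs 3: x=1 → posterior Beta(5, 9)
obs 4: x=0 → posterior Beta(5, 10)
obs 5: x=1 → posterior Beta(6, 10)
obs 6: x=1 → posterior Beta(7, 10)
obs 7: x=1 → posterior Beta(8, 10)
obs 8: x=0 → posterior Beta(8, 11)
obs 9: x=0 → posterior Beta(8, 12)

k = 7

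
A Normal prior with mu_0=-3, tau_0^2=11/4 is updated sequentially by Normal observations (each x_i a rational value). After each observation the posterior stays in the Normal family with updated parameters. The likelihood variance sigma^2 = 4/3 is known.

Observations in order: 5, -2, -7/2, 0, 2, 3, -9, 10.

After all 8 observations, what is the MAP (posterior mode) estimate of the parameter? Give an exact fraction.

obs 1: x=5 → posterior Normal(117/49, 44/49)
obs 2: x=-2 → posterior Normal(51/82, 22/41)
obs 3: x=-7/2 → posterior Normal(-129/230, 44/115)
obs 4: x=0 → posterior Normal(-129/296, 11/37)
obs 5: x=2 → posterior Normal(3/362, 44/181)
obs 6: x=3 → posterior Normal(201/428, 22/107)
obs 7: x=-9 → posterior Normal(-393/494, 44/247)
obs 8: x=10 → posterior Normal(267/560, 11/70)

267/560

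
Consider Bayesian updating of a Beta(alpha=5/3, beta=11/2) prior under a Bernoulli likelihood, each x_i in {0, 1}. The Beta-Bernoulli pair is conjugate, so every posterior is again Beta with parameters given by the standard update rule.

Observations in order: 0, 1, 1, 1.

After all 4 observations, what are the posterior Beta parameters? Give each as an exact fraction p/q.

obs 1: x=0 → posterior Beta(5/3, 13/2)
obs 2: x=1 → posterior Beta(8/3, 13/2)
obs 3: x=1 → posterior Beta(11/3, 13/2)
obs 4: x=1 → posterior Beta(14/3, 13/2)

alpha=14/3, beta=13/2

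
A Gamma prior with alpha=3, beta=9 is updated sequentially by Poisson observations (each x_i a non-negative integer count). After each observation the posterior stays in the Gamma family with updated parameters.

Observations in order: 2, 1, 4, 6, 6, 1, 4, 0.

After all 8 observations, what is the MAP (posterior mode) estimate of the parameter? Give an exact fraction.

obs 1: x=2 → posterior Gamma(5, 10)
obs 2: x=1 → posterior Gamma(6, 11)
obs 3: x=4 → posterior Gamma(10, 12)
obs 4: x=6 → posterior Gamma(16, 13)
obs 5: x=6 → posterior Gamma(22, 14)
obs 6: x=1 → posterior Gamma(23, 15)
obs 7: x=4 → posterior Gamma(27, 16)
obs 8: x=0 → posterior Gamma(27, 17)

26/17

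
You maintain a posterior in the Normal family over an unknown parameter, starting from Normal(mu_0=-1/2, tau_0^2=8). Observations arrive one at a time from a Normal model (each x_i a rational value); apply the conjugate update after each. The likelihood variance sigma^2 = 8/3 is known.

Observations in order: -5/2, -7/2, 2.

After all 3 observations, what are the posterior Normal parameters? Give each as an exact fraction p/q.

obs 1: x=-5/2 → posterior Normal(-2, 2)
obs 2: x=-7/2 → posterior Normal(-37/14, 8/7)
obs 3: x=2 → posterior Normal(-5/4, 4/5)

mu_0=-5/4, tau_0^2=4/5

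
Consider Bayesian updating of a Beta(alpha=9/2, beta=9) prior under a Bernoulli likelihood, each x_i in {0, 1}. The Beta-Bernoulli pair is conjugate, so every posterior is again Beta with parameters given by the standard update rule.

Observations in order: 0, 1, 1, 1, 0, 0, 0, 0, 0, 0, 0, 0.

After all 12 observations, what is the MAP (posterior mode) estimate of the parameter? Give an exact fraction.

13/47

obs 1: x=0 → posterior Beta(9/2, 10)
obs 2: x=1 → posterior Beta(11/2, 10)
obs 3: x=1 → posterior Beta(13/2, 10)
obs 4: x=1 → posterior Beta(15/2, 10)
obs 5: x=0 → posterior Beta(15/2, 11)
obs 6: x=0 → posterior Beta(15/2, 12)
obs 7: x=0 → posterior Beta(15/2, 13)
obs 8: x=0 → posterior Beta(15/2, 14)
obs 9: x=0 → posterior Beta(15/2, 15)
obs 10: x=0 → posterior Beta(15/2, 16)
obs 11: x=0 → posterior Beta(15/2, 17)
obs 12: x=0 → posterior Beta(15/2, 18)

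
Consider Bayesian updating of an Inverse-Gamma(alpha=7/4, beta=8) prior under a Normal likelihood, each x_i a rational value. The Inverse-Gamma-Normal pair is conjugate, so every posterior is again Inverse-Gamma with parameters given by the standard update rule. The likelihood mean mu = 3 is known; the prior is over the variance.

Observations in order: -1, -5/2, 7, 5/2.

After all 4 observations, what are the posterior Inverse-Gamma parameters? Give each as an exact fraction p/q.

obs 1: x=-1 → posterior Inverse-Gamma(9/4, 16)
obs 2: x=-5/2 → posterior Inverse-Gamma(11/4, 249/8)
obs 3: x=7 → posterior Inverse-Gamma(13/4, 313/8)
obs 4: x=5/2 → posterior Inverse-Gamma(15/4, 157/4)

alpha=15/4, beta=157/4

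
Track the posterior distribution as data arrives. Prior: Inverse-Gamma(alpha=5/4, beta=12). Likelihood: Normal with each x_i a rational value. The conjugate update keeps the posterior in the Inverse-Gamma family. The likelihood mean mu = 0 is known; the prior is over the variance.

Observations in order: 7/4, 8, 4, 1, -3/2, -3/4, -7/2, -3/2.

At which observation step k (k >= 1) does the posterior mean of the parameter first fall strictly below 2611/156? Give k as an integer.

obs 1: x=7/4 → posterior Inverse-Gamma(7/4, 433/32)
obs 2: x=8 → posterior Inverse-Gamma(9/4, 1457/32)
obs 3: x=4 → posterior Inverse-Gamma(11/4, 1713/32)
obs 4: x=1 → posterior Inverse-Gamma(13/4, 1729/32)
obs 5: x=-3/2 → posterior Inverse-Gamma(15/4, 1765/32)
obs 6: x=-3/4 → posterior Inverse-Gamma(17/4, 887/16)
obs 7: x=-7/2 → posterior Inverse-Gamma(19/4, 985/16)
obs 8: x=-3/2 → posterior Inverse-Gamma(21/4, 1003/16)

k = 7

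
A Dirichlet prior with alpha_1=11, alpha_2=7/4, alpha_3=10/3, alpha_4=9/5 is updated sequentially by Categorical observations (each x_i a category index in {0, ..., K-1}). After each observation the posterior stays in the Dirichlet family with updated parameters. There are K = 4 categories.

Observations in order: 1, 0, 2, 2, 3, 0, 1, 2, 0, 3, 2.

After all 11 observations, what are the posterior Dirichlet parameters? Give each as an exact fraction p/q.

obs 1: x=1 → posterior Dirichlet(11, 11/4, 10/3, 9/5)
obs 2: x=0 → posterior Dirichlet(12, 11/4, 10/3, 9/5)
obs 3: x=2 → posterior Dirichlet(12, 11/4, 13/3, 9/5)
obs 4: x=2 → posterior Dirichlet(12, 11/4, 16/3, 9/5)
obs 5: x=3 → posterior Dirichlet(12, 11/4, 16/3, 14/5)
obs 6: x=0 → posterior Dirichlet(13, 11/4, 16/3, 14/5)
obs 7: x=1 → posterior Dirichlet(13, 15/4, 16/3, 14/5)
obs 8: x=2 → posterior Dirichlet(13, 15/4, 19/3, 14/5)
obs 9: x=0 → posterior Dirichlet(14, 15/4, 19/3, 14/5)
obs 10: x=3 → posterior Dirichlet(14, 15/4, 19/3, 19/5)
obs 11: x=2 → posterior Dirichlet(14, 15/4, 22/3, 19/5)

alpha_1=14, alpha_2=15/4, alpha_3=22/3, alpha_4=19/5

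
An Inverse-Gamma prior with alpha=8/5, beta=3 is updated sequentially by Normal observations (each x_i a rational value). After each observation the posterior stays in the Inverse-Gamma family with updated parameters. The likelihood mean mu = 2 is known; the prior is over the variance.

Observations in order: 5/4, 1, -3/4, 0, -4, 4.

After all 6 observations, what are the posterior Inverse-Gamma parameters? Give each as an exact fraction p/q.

obs 1: x=5/4 → posterior Inverse-Gamma(21/10, 105/32)
obs 2: x=1 → posterior Inverse-Gamma(13/5, 121/32)
obs 3: x=-3/4 → posterior Inverse-Gamma(31/10, 121/16)
obs 4: x=0 → posterior Inverse-Gamma(18/5, 153/16)
obs 5: x=-4 → posterior Inverse-Gamma(41/10, 441/16)
obs 6: x=4 → posterior Inverse-Gamma(23/5, 473/16)

alpha=23/5, beta=473/16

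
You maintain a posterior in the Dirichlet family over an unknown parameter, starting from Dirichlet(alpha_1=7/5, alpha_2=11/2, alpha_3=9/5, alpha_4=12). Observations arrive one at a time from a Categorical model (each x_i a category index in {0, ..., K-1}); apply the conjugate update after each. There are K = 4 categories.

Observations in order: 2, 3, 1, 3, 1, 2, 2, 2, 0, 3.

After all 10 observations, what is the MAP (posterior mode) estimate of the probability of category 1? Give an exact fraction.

obs 1: x=2 → posterior Dirichlet(7/5, 11/2, 14/5, 12)
obs 2: x=3 → posterior Dirichlet(7/5, 11/2, 14/5, 13)
obs 3: x=1 → posterior Dirichlet(7/5, 13/2, 14/5, 13)
obs 4: x=3 → posterior Dirichlet(7/5, 13/2, 14/5, 14)
obs 5: x=1 → posterior Dirichlet(7/5, 15/2, 14/5, 14)
obs 6: x=2 → posterior Dirichlet(7/5, 15/2, 19/5, 14)
obs 7: x=2 → posterior Dirichlet(7/5, 15/2, 24/5, 14)
obs 8: x=2 → posterior Dirichlet(7/5, 15/2, 29/5, 14)
obs 9: x=0 → posterior Dirichlet(12/5, 15/2, 29/5, 14)
obs 10: x=3 → posterior Dirichlet(12/5, 15/2, 29/5, 15)

65/267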